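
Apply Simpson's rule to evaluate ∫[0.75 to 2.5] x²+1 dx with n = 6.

f(x) = x²+1
a = 0.75, b = 2.5, n = 6
h = (b - a)/n = 0.291667

Simpson's rule: (h/3)[f(x₀) + 4f(x₁) + 2f(x₂) + ... + f(xₙ)]

x_0 = 0.7500, f(x_0) = 1.562500, coefficient = 1
x_1 = 1.0417, f(x_1) = 2.085069, coefficient = 4
x_2 = 1.3333, f(x_2) = 2.777778, coefficient = 2
x_3 = 1.6250, f(x_3) = 3.640625, coefficient = 4
x_4 = 1.9167, f(x_4) = 4.673611, coefficient = 2
x_5 = 2.2083, f(x_5) = 5.876736, coefficient = 4
x_6 = 2.5000, f(x_6) = 7.250000, coefficient = 1

I ≈ (0.291667/3) × 70.125000 = 6.817708
Exact value: 6.817708
Error: 0.000000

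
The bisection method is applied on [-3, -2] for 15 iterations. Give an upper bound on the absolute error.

Bisection error bound: |error| ≤ (b-a)/2^n
|error| ≤ (-2 - (-3))/2^15 = 1/2^15
|error| ≤ 0.0000305176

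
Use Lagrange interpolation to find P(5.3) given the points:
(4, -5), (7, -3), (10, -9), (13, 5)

Lagrange interpolation formula:
P(x) = Σ yᵢ × Lᵢ(x)
where Lᵢ(x) = Π_{j≠i} (x - xⱼ)/(xᵢ - xⱼ)

L_0(5.3) = (5.3 - 7)/(4 - 7) × (5.3 - 10)/(4 - 10) × (5.3 - 13)/(4 - 13) = 0.379772
L_1(5.3) = (5.3 - 4)/(7 - 4) × (5.3 - 10)/(7 - 10) × (5.3 - 13)/(7 - 13) = 0.871241
L_2(5.3) = (5.3 - 4)/(10 - 4) × (5.3 - 7)/(10 - 7) × (5.3 - 13)/(10 - 13) = -0.315130
L_3(5.3) = (5.3 - 4)/(13 - 4) × (5.3 - 7)/(13 - 7) × (5.3 - 10)/(13 - 10) = 0.064117

P(5.3) = (-5)×L_0(5.3) + (-3)×L_1(5.3) + (-9)×L_2(5.3) + 5×L_3(5.3)
P(5.3) = -1.355827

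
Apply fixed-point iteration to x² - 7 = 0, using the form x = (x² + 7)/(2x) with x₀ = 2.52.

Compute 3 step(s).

Equation: x² - 7 = 0
Fixed-point form: x = (x² + 7)/(2x)
x₀ = 2.52

x_1 = g(2.520000) = 2.648889
x_2 = g(2.648889) = 2.645753
x_3 = g(2.645753) = 2.645751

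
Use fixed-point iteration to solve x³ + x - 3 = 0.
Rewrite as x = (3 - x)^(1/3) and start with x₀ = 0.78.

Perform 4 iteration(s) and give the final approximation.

Equation: x³ + x - 3 = 0
Fixed-point form: x = (3 - x)^(1/3)
x₀ = 0.78

x_1 = g(0.780000) = 1.304521
x_2 = g(1.304521) = 1.192424
x_3 = g(1.192424) = 1.218145
x_4 = g(1.218145) = 1.212339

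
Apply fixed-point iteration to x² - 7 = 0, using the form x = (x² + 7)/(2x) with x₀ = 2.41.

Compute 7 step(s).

Equation: x² - 7 = 0
Fixed-point form: x = (x² + 7)/(2x)
x₀ = 2.41

x_1 = g(2.410000) = 2.657282
x_2 = g(2.657282) = 2.645776
x_3 = g(2.645776) = 2.645751
x_4 = g(2.645751) = 2.645751
x_5 = g(2.645751) = 2.645751
x_6 = g(2.645751) = 2.645751
x_7 = g(2.645751) = 2.645751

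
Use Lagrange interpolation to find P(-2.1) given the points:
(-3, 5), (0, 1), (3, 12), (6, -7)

Lagrange interpolation formula:
P(x) = Σ yᵢ × Lᵢ(x)
where Lᵢ(x) = Π_{j≠i} (x - xⱼ)/(xᵢ - xⱼ)

L_0(-2.1) = (-2.1 - 0)/(-3 - 0) × (-2.1 - 3)/(-3 - 3) × (-2.1 - 6)/(-3 - 6) = 0.535500
L_1(-2.1) = (-2.1 - (-3))/(0 - (-3)) × (-2.1 - 3)/(0 - 3) × (-2.1 - 6)/(0 - 6) = 0.688500
L_2(-2.1) = (-2.1 - (-3))/(3 - (-3)) × (-2.1 - 0)/(3 - 0) × (-2.1 - 6)/(3 - 6) = -0.283500
L_3(-2.1) = (-2.1 - (-3))/(6 - (-3)) × (-2.1 - 0)/(6 - 0) × (-2.1 - 3)/(6 - 3) = 0.059500

P(-2.1) = 5×L_0(-2.1) + 1×L_1(-2.1) + 12×L_2(-2.1) + (-7)×L_3(-2.1)
P(-2.1) = -0.452500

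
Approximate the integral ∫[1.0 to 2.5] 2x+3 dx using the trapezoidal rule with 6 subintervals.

f(x) = 2x+3
a = 1.0, b = 2.5, n = 6
h = (b - a)/n = 0.250000

Trapezoidal rule: (h/2)[f(x₀) + 2f(x₁) + 2f(x₂) + ... + f(xₙ)]

x_0 = 1.0000, f(x_0) = 5.000000, coefficient = 1
x_1 = 1.2500, f(x_1) = 5.500000, coefficient = 2
x_2 = 1.5000, f(x_2) = 6.000000, coefficient = 2
x_3 = 1.7500, f(x_3) = 6.500000, coefficient = 2
x_4 = 2.0000, f(x_4) = 7.000000, coefficient = 2
x_5 = 2.2500, f(x_5) = 7.500000, coefficient = 2
x_6 = 2.5000, f(x_6) = 8.000000, coefficient = 1

I ≈ (0.250000/2) × 78.000000 = 9.750000
Exact value: 9.750000
Error: 0.000000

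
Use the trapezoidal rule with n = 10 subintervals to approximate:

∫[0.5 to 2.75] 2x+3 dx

f(x) = 2x+3
a = 0.5, b = 2.75, n = 10
h = (b - a)/n = 0.225000

Trapezoidal rule: (h/2)[f(x₀) + 2f(x₁) + 2f(x₂) + ... + f(xₙ)]

x_0 = 0.5000, f(x_0) = 4.000000, coefficient = 1
x_1 = 0.7250, f(x_1) = 4.450000, coefficient = 2
x_2 = 0.9500, f(x_2) = 4.900000, coefficient = 2
x_3 = 1.1750, f(x_3) = 5.350000, coefficient = 2
x_4 = 1.4000, f(x_4) = 5.800000, coefficient = 2
x_5 = 1.6250, f(x_5) = 6.250000, coefficient = 2
x_6 = 1.8500, f(x_6) = 6.700000, coefficient = 2
x_7 = 2.0750, f(x_7) = 7.150000, coefficient = 2
x_8 = 2.3000, f(x_8) = 7.600000, coefficient = 2
x_9 = 2.5250, f(x_9) = 8.050000, coefficient = 2
x_10 = 2.7500, f(x_10) = 8.500000, coefficient = 1

I ≈ (0.225000/2) × 125.000000 = 14.062500
Exact value: 14.062500
Error: 0.000000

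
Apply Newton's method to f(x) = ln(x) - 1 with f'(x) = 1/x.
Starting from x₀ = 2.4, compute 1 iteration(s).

f(x) = ln(x) - 1
f'(x) = 1/x
x₀ = 2.4

Newton-Raphson formula: x_{n+1} = x_n - f(x_n)/f'(x_n)

Iteration 1:
  f(2.400000) = -0.124531
  f'(2.400000) = 0.416667
  x_1 = 2.400000 - (-0.124531)/0.416667 = 2.698875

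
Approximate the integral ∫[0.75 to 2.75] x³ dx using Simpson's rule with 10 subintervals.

f(x) = x³
a = 0.75, b = 2.75, n = 10
h = (b - a)/n = 0.200000

Simpson's rule: (h/3)[f(x₀) + 4f(x₁) + 2f(x₂) + ... + f(xₙ)]

x_0 = 0.7500, f(x_0) = 0.421875, coefficient = 1
x_1 = 0.9500, f(x_1) = 0.857375, coefficient = 4
x_2 = 1.1500, f(x_2) = 1.520875, coefficient = 2
x_3 = 1.3500, f(x_3) = 2.460375, coefficient = 4
x_4 = 1.5500, f(x_4) = 3.723875, coefficient = 2
x_5 = 1.7500, f(x_5) = 5.359375, coefficient = 4
x_6 = 1.9500, f(x_6) = 7.414875, coefficient = 2
x_7 = 2.1500, f(x_7) = 9.938375, coefficient = 4
x_8 = 2.3500, f(x_8) = 12.977875, coefficient = 2
x_9 = 2.5500, f(x_9) = 16.581375, coefficient = 4
x_10 = 2.7500, f(x_10) = 20.796875, coefficient = 1

I ≈ (0.200000/3) × 213.281250 = 14.218750
Exact value: 14.218750
Error: 0.000000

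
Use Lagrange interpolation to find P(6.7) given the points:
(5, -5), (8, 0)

Lagrange interpolation formula:
P(x) = Σ yᵢ × Lᵢ(x)
where Lᵢ(x) = Π_{j≠i} (x - xⱼ)/(xᵢ - xⱼ)

L_0(6.7) = (6.7 - 8)/(5 - 8) = 0.433333
L_1(6.7) = (6.7 - 5)/(8 - 5) = 0.566667

P(6.7) = (-5)×L_0(6.7) + 0×L_1(6.7)
P(6.7) = -2.166667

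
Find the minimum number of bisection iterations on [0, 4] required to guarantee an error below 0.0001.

We need (b-a)/2^n ≤ 0.0001
(4 - 0)/2^n ≤ 0.0001
4/2^n ≤ 0.0001
2^n ≥ 40000
n ≥ log₂(40000) = 15.29
n ≥ 16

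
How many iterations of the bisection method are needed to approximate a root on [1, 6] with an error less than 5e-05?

We need (b-a)/2^n ≤ 5e-05
(6 - 1)/2^n ≤ 5e-05
5/2^n ≤ 5e-05
2^n ≥ 100000
n ≥ log₂(100000) = 16.61
n ≥ 17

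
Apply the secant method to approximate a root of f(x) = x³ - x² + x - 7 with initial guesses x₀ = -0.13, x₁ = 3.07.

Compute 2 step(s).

f(x) = x³ - x² + x - 7
x₀ = -0.13, x₁ = 3.07

Secant formula: x_{n+1} = x_n - f(x_n)(x_n - x_{n-1})/(f(x_n) - f(x_{n-1}))

Iteration 1:
  f(-0.130000) = -7.149097
  f(3.070000) = 15.579543
  x_2 = 3.070000 - 15.579543×(3.070000 - (-0.130000))/(15.579543 - (-7.149097))
       = 0.876532
Iteration 2:
  f(3.070000) = 15.579543
  f(0.876532) = -6.218329
  x_3 = 0.876532 - (-6.218329)×(0.876532 - 3.070000)/(-6.218329 - 15.579543)
       = 1.502268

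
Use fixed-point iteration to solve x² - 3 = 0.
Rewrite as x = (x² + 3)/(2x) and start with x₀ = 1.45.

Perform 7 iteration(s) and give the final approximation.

Equation: x² - 3 = 0
Fixed-point form: x = (x² + 3)/(2x)
x₀ = 1.45

x_1 = g(1.450000) = 1.759483
x_2 = g(1.759483) = 1.732265
x_3 = g(1.732265) = 1.732051
x_4 = g(1.732051) = 1.732051
x_5 = g(1.732051) = 1.732051
x_6 = g(1.732051) = 1.732051
x_7 = g(1.732051) = 1.732051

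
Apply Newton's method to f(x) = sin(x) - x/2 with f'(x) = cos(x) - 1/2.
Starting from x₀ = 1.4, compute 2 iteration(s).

f(x) = sin(x) - x/2
f'(x) = cos(x) - 1/2
x₀ = 1.4

Newton-Raphson formula: x_{n+1} = x_n - f(x_n)/f'(x_n)

Iteration 1:
  f(1.400000) = 0.285450
  f'(1.400000) = -0.330033
  x_1 = 1.400000 - 0.285450/(-0.330033) = 2.264913
Iteration 2:
  f(2.264913) = -0.363838
  f'(2.264913) = -1.139707
  x_2 = 2.264913 - (-0.363838)/(-1.139707) = 1.945675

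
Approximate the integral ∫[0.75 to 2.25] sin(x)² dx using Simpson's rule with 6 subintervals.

f(x) = sin(x)²
a = 0.75, b = 2.25, n = 6
h = (b - a)/n = 0.250000

Simpson's rule: (h/3)[f(x₀) + 4f(x₁) + 2f(x₂) + ... + f(xₙ)]

x_0 = 0.7500, f(x_0) = 0.464631, coefficient = 1
x_1 = 1.0000, f(x_1) = 0.708073, coefficient = 4
x_2 = 1.2500, f(x_2) = 0.900572, coefficient = 2
x_3 = 1.5000, f(x_3) = 0.994996, coefficient = 4
x_4 = 1.7500, f(x_4) = 0.968228, coefficient = 2
x_5 = 2.0000, f(x_5) = 0.826822, coefficient = 4
x_6 = 2.2500, f(x_6) = 0.605398, coefficient = 1

I ≈ (0.250000/3) × 14.927196 = 1.243933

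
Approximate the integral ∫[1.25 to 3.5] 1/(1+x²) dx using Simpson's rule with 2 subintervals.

f(x) = 1/(1+x²)
a = 1.25, b = 3.5, n = 2
h = (b - a)/n = 1.125000

Simpson's rule: (h/3)[f(x₀) + 4f(x₁) + 2f(x₂) + ... + f(xₙ)]

x_0 = 1.2500, f(x_0) = 0.390244, coefficient = 1
x_1 = 2.3750, f(x_1) = 0.150588, coefficient = 4
x_2 = 3.5000, f(x_2) = 0.075472, coefficient = 1

I ≈ (1.125000/3) × 1.068069 = 0.400526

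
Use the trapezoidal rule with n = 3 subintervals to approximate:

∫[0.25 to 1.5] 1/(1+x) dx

f(x) = 1/(1+x)
a = 0.25, b = 1.5, n = 3
h = (b - a)/n = 0.416667

Trapezoidal rule: (h/2)[f(x₀) + 2f(x₁) + 2f(x₂) + ... + f(xₙ)]

x_0 = 0.2500, f(x_0) = 0.800000, coefficient = 1
x_1 = 0.6667, f(x_1) = 0.600000, coefficient = 2
x_2 = 1.0833, f(x_2) = 0.480000, coefficient = 2
x_3 = 1.5000, f(x_3) = 0.400000, coefficient = 1

I ≈ (0.416667/2) × 3.360000 = 0.700000
Exact value: 0.693147
Error: 0.006853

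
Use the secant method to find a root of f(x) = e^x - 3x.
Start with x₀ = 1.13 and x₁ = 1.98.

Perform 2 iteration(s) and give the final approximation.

f(x) = e^x - 3x
x₀ = 1.13, x₁ = 1.98

Secant formula: x_{n+1} = x_n - f(x_n)(x_n - x_{n-1})/(f(x_n) - f(x_{n-1}))

Iteration 1:
  f(1.130000) = -0.294343
  f(1.980000) = 1.302743
  x_2 = 1.980000 - 1.302743×(1.980000 - 1.130000)/(1.302743 - (-0.294343))
       = 1.286655
Iteration 2:
  f(1.980000) = 1.302743
  f(1.286655) = -0.239310
  x_3 = 1.286655 - (-0.239310)×(1.286655 - 1.980000)/(-0.239310 - 1.302743)
       = 1.394255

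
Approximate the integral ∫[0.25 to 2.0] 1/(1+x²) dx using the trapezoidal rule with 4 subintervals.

f(x) = 1/(1+x²)
a = 0.25, b = 2.0, n = 4
h = (b - a)/n = 0.437500

Trapezoidal rule: (h/2)[f(x₀) + 2f(x₁) + 2f(x₂) + ... + f(xₙ)]

x_0 = 0.2500, f(x_0) = 0.941176, coefficient = 1
x_1 = 0.6875, f(x_1) = 0.679045, coefficient = 2
x_2 = 1.1250, f(x_2) = 0.441379, coefficient = 2
x_3 = 1.5625, f(x_3) = 0.290579, coefficient = 2
x_4 = 2.0000, f(x_4) = 0.200000, coefficient = 1

I ≈ (0.437500/2) × 3.963183 = 0.866946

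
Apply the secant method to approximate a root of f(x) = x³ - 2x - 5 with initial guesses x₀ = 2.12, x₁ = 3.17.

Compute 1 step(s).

f(x) = x³ - 2x - 5
x₀ = 2.12, x₁ = 3.17

Secant formula: x_{n+1} = x_n - f(x_n)(x_n - x_{n-1})/(f(x_n) - f(x_{n-1}))

Iteration 1:
  f(2.120000) = 0.288128
  f(3.170000) = 20.515013
  x_2 = 3.170000 - 20.515013×(3.170000 - 2.120000)/(20.515013 - 0.288128)
       = 2.105043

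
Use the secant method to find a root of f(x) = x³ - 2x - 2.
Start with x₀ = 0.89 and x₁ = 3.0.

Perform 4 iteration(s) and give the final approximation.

f(x) = x³ - 2x - 2
x₀ = 0.89, x₁ = 3.0

Secant formula: x_{n+1} = x_n - f(x_n)(x_n - x_{n-1})/(f(x_n) - f(x_{n-1}))

Iteration 1:
  f(0.890000) = -3.075031
  f(3.000000) = 19.000000
  x_2 = 3.000000 - 19.000000×(3.000000 - 0.890000)/(19.000000 - (-3.075031))
       = 1.183921
Iteration 2:
  f(3.000000) = 19.000000
  f(1.183921) = -2.708377
  x_3 = 1.183921 - (-2.708377)×(1.183921 - 3.000000)/(-2.708377 - 19.000000)
       = 1.410498
Iteration 3:
  f(1.183921) = -2.708377
  f(1.410498) = -2.014802
  x_4 = 1.410498 - (-2.014802)×(1.410498 - 1.183921)/(-2.014802 - (-2.708377))
       = 2.068695
Iteration 4:
  f(1.410498) = -2.014802
  f(2.068695) = 2.715592
  x_5 = 2.068695 - 2.715592×(2.068695 - 1.410498)/(2.715592 - (-2.014802))
       = 1.690842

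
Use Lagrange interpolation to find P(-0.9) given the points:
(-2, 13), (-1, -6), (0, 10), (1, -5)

Lagrange interpolation formula:
P(x) = Σ yᵢ × Lᵢ(x)
where Lᵢ(x) = Π_{j≠i} (x - xⱼ)/(xᵢ - xⱼ)

L_0(-0.9) = (-0.9 - (-1))/(-2 - (-1)) × (-0.9 - 0)/(-2 - 0) × (-0.9 - 1)/(-2 - 1) = -0.028500
L_1(-0.9) = (-0.9 - (-2))/(-1 - (-2)) × (-0.9 - 0)/(-1 - 0) × (-0.9 - 1)/(-1 - 1) = 0.940500
L_2(-0.9) = (-0.9 - (-2))/(0 - (-2)) × (-0.9 - (-1))/(0 - (-1)) × (-0.9 - 1)/(0 - 1) = 0.104500
L_3(-0.9) = (-0.9 - (-2))/(1 - (-2)) × (-0.9 - (-1))/(1 - (-1)) × (-0.9 - 0)/(1 - 0) = -0.016500

P(-0.9) = 13×L_0(-0.9) + (-6)×L_1(-0.9) + 10×L_2(-0.9) + (-5)×L_3(-0.9)
P(-0.9) = -4.886000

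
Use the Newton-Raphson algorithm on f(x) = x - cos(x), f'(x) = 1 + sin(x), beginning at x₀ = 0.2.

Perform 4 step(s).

f(x) = x - cos(x)
f'(x) = 1 + sin(x)
x₀ = 0.2

Newton-Raphson formula: x_{n+1} = x_n - f(x_n)/f'(x_n)

Iteration 1:
  f(0.200000) = -0.780067
  f'(0.200000) = 1.198669
  x_1 = 0.200000 - (-0.780067)/1.198669 = 0.850777
Iteration 2:
  f(0.850777) = 0.191378
  f'(0.850777) = 1.751793
  x_2 = 0.850777 - 0.191378/1.751793 = 0.741530
Iteration 3:
  f(0.741530) = 0.004094
  f'(0.741530) = 1.675417
  x_3 = 0.741530 - 0.004094/1.675417 = 0.739086
Iteration 4:
  f(0.739086) = 0.000002
  f'(0.739086) = 1.673613
  x_4 = 0.739086 - 0.000002/1.673613 = 0.739085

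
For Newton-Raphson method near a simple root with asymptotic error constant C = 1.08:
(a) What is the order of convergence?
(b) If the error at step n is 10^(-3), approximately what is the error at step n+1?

(a) Newton-Raphson has quadratic (order 2) convergence near simple roots.
    This means |e_{n+1}| ≈ C|e_n|².

(b) With |e_n| = 10^(-3) and C = 1.08:
    |e_{n+1}| ≈ 1.08 × (10^(-3))² = 1.08 × 10^(-6)

(a) 2 (quadratic); (b) |e_{n+1}| ≈ 1.080e-06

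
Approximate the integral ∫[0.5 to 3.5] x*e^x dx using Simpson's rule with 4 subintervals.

f(x) = x*e^x
a = 0.5, b = 3.5, n = 4
h = (b - a)/n = 0.750000

Simpson's rule: (h/3)[f(x₀) + 4f(x₁) + 2f(x₂) + ... + f(xₙ)]

x_0 = 0.5000, f(x_0) = 0.824361, coefficient = 1
x_1 = 1.2500, f(x_1) = 4.362929, coefficient = 4
x_2 = 2.0000, f(x_2) = 14.778112, coefficient = 2
x_3 = 2.7500, f(x_3) = 43.017238, coefficient = 4
x_4 = 3.5000, f(x_4) = 115.904082, coefficient = 1

I ≈ (0.750000/3) × 335.805332 = 83.951333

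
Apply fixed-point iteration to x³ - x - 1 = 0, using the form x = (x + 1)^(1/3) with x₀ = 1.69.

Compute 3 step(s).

Equation: x³ - x - 1 = 0
Fixed-point form: x = (x + 1)^(1/3)
x₀ = 1.69

x_1 = g(1.690000) = 1.390755
x_2 = g(1.390755) = 1.337145
x_3 = g(1.337145) = 1.327074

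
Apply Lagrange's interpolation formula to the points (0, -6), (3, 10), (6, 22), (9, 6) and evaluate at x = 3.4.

Lagrange interpolation formula:
P(x) = Σ yᵢ × Lᵢ(x)
where Lᵢ(x) = Π_{j≠i} (x - xⱼ)/(xᵢ - xⱼ)

L_0(3.4) = (3.4 - 3)/(0 - 3) × (3.4 - 6)/(0 - 6) × (3.4 - 9)/(0 - 9) = -0.035951
L_1(3.4) = (3.4 - 0)/(3 - 0) × (3.4 - 6)/(3 - 6) × (3.4 - 9)/(3 - 9) = 0.916741
L_2(3.4) = (3.4 - 0)/(6 - 0) × (3.4 - 3)/(6 - 3) × (3.4 - 9)/(6 - 9) = 0.141037
L_3(3.4) = (3.4 - 0)/(9 - 0) × (3.4 - 3)/(9 - 3) × (3.4 - 6)/(9 - 6) = -0.021827

P(3.4) = (-6)×L_0(3.4) + 10×L_1(3.4) + 22×L_2(3.4) + 6×L_3(3.4)
P(3.4) = 12.354963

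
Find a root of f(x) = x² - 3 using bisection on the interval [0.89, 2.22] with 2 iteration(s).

f(x) = x² - 3
Initial interval: [0.89, 2.22]

Iteration 1:
  c_1 = (0.890000 + 2.220000)/2 = 1.555000
  f(c_1) = f(1.555000) = -0.581975
  f(a) × f(c) ≥ 0, new interval: [1.555000, 2.220000]
Iteration 2:
  c_2 = (1.555000 + 2.220000)/2 = 1.887500
  f(c_2) = f(1.887500) = 0.562656
  f(a) × f(c) < 0, new interval: [1.555000, 1.887500]

After 2 iteration(s), the approximation is c_2 = 1.887500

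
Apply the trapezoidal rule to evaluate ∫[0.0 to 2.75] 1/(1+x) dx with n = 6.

f(x) = 1/(1+x)
a = 0.0, b = 2.75, n = 6
h = (b - a)/n = 0.458333

Trapezoidal rule: (h/2)[f(x₀) + 2f(x₁) + 2f(x₂) + ... + f(xₙ)]

x_0 = 0.0000, f(x_0) = 1.000000, coefficient = 1
x_1 = 0.4583, f(x_1) = 0.685714, coefficient = 2
x_2 = 0.9167, f(x_2) = 0.521739, coefficient = 2
x_3 = 1.3750, f(x_3) = 0.421053, coefficient = 2
x_4 = 1.8333, f(x_4) = 0.352941, coefficient = 2
x_5 = 2.2917, f(x_5) = 0.303797, coefficient = 2
x_6 = 2.7500, f(x_6) = 0.266667, coefficient = 1

I ≈ (0.458333/2) × 5.837156 = 1.337682
Exact value: 1.321756
Error: 0.015926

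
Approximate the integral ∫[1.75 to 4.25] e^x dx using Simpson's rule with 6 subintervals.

f(x) = e^x
a = 1.75, b = 4.25, n = 6
h = (b - a)/n = 0.416667

Simpson's rule: (h/3)[f(x₀) + 4f(x₁) + 2f(x₂) + ... + f(xₙ)]

x_0 = 1.7500, f(x_0) = 5.754603, coefficient = 1
x_1 = 2.1667, f(x_1) = 8.729138, coefficient = 4
x_2 = 2.5833, f(x_2) = 13.241202, coefficient = 2
x_3 = 3.0000, f(x_3) = 20.085537, coefficient = 4
x_4 = 3.4167, f(x_4) = 30.467687, coefficient = 2
x_5 = 3.8333, f(x_5) = 46.216336, coefficient = 4
x_6 = 4.2500, f(x_6) = 70.105412, coefficient = 1

I ≈ (0.416667/3) × 463.401838 = 64.361366
Exact value: 64.350810
Error: 0.010557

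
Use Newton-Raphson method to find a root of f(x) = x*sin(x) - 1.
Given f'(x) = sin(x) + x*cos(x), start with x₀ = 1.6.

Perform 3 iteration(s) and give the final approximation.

f(x) = x*sin(x) - 1
f'(x) = sin(x) + x*cos(x)
x₀ = 1.6

Newton-Raphson formula: x_{n+1} = x_n - f(x_n)/f'(x_n)

Iteration 1:
  f(1.600000) = 0.599318
  f'(1.600000) = 0.952854
  x_1 = 1.600000 - 0.599318/0.952854 = 0.971029
Iteration 2:
  f(0.971029) = -0.198448
  f'(0.971029) = 1.373565
  x_2 = 0.971029 - (-0.198448)/1.373565 = 1.115505
Iteration 3:
  f(1.115505) = 0.001872
  f'(1.115505) = 1.388647
  x_3 = 1.115505 - 0.001872/1.388647 = 1.114157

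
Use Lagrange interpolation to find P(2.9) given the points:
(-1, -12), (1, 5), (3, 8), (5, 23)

Lagrange interpolation formula:
P(x) = Σ yᵢ × Lᵢ(x)
where Lᵢ(x) = Π_{j≠i} (x - xⱼ)/(xᵢ - xⱼ)

L_0(2.9) = (2.9 - 1)/(-1 - 1) × (2.9 - 3)/(-1 - 3) × (2.9 - 5)/(-1 - 5) = -0.008313
L_1(2.9) = (2.9 - (-1))/(1 - (-1)) × (2.9 - 3)/(1 - 3) × (2.9 - 5)/(1 - 5) = 0.051188
L_2(2.9) = (2.9 - (-1))/(3 - (-1)) × (2.9 - 1)/(3 - 1) × (2.9 - 5)/(3 - 5) = 0.972562
L_3(2.9) = (2.9 - (-1))/(5 - (-1)) × (2.9 - 1)/(5 - 1) × (2.9 - 3)/(5 - 3) = -0.015438

P(2.9) = (-12)×L_0(2.9) + 5×L_1(2.9) + 8×L_2(2.9) + 23×L_3(2.9)
P(2.9) = 7.781125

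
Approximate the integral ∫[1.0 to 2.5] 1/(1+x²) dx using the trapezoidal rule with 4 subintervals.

f(x) = 1/(1+x²)
a = 1.0, b = 2.5, n = 4
h = (b - a)/n = 0.375000

Trapezoidal rule: (h/2)[f(x₀) + 2f(x₁) + 2f(x₂) + ... + f(xₙ)]

x_0 = 1.0000, f(x_0) = 0.500000, coefficient = 1
x_1 = 1.3750, f(x_1) = 0.345946, coefficient = 2
x_2 = 1.7500, f(x_2) = 0.246154, coefficient = 2
x_3 = 2.1250, f(x_3) = 0.181303, coefficient = 2
x_4 = 2.5000, f(x_4) = 0.137931, coefficient = 1

I ≈ (0.375000/2) × 2.184737 = 0.409638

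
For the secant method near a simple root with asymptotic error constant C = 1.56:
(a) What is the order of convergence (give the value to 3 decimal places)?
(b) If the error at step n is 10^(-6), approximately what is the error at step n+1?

(a) Secant method has superlinear convergence with order φ = (1+√5)/2 ≈ 1.618.
    This means |e_{n+1}| ≈ C|e_n|^1.618.

(b) With |e_n| = 10^(-6) and C = 1.56:
    |e_{n+1}| ≈ 1.56 × (10^(-6))^1.618 = 1.56 × 10^(-9.71)

(a) ≈ 1.618 (golden ratio); (b) |e_{n+1}| ≈ 3.054e-10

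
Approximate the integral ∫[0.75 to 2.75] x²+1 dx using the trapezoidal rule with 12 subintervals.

f(x) = x²+1
a = 0.75, b = 2.75, n = 12
h = (b - a)/n = 0.166667

Trapezoidal rule: (h/2)[f(x₀) + 2f(x₁) + 2f(x₂) + ... + f(xₙ)]

x_0 = 0.7500, f(x_0) = 1.562500, coefficient = 1
x_1 = 0.9167, f(x_1) = 1.840278, coefficient = 2
x_2 = 1.0833, f(x_2) = 2.173611, coefficient = 2
x_3 = 1.2500, f(x_3) = 2.562500, coefficient = 2
x_4 = 1.4167, f(x_4) = 3.006944, coefficient = 2
x_5 = 1.5833, f(x_5) = 3.506944, coefficient = 2
x_6 = 1.7500, f(x_6) = 4.062500, coefficient = 2
x_7 = 1.9167, f(x_7) = 4.673611, coefficient = 2
x_8 = 2.0833, f(x_8) = 5.340278, coefficient = 2
x_9 = 2.2500, f(x_9) = 6.062500, coefficient = 2
x_10 = 2.4167, f(x_10) = 6.840278, coefficient = 2
x_11 = 2.5833, f(x_11) = 7.673611, coefficient = 2
x_12 = 2.7500, f(x_12) = 8.562500, coefficient = 1

I ≈ (0.166667/2) × 105.611111 = 8.800926
Exact value: 8.791667
Error: 0.009259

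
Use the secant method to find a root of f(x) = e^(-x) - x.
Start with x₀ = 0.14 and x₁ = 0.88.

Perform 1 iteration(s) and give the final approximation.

f(x) = e^(-x) - x
x₀ = 0.14, x₁ = 0.88

Secant formula: x_{n+1} = x_n - f(x_n)(x_n - x_{n-1})/(f(x_n) - f(x_{n-1}))

Iteration 1:
  f(0.140000) = 0.729358
  f(0.880000) = -0.465217
  x_2 = 0.880000 - (-0.465217)×(0.880000 - 0.140000)/(-0.465217 - 0.729358)
       = 0.591813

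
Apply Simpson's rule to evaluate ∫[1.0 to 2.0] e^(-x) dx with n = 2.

f(x) = e^(-x)
a = 1.0, b = 2.0, n = 2
h = (b - a)/n = 0.500000

Simpson's rule: (h/3)[f(x₀) + 4f(x₁) + 2f(x₂) + ... + f(xₙ)]

x_0 = 1.0000, f(x_0) = 0.367879, coefficient = 1
x_1 = 1.5000, f(x_1) = 0.223130, coefficient = 4
x_2 = 2.0000, f(x_2) = 0.135335, coefficient = 1

I ≈ (0.500000/3) × 1.395735 = 0.232623
Exact value: 0.232544
Error: 0.000078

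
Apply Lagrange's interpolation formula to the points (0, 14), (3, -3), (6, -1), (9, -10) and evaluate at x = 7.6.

Lagrange interpolation formula:
P(x) = Σ yᵢ × Lᵢ(x)
where Lᵢ(x) = Π_{j≠i} (x - xⱼ)/(xᵢ - xⱼ)

L_0(7.6) = (7.6 - 3)/(0 - 3) × (7.6 - 6)/(0 - 6) × (7.6 - 9)/(0 - 9) = 0.063605
L_1(7.6) = (7.6 - 0)/(3 - 0) × (7.6 - 6)/(3 - 6) × (7.6 - 9)/(3 - 9) = -0.315259
L_2(7.6) = (7.6 - 0)/(6 - 0) × (7.6 - 3)/(6 - 3) × (7.6 - 9)/(6 - 9) = 0.906370
L_3(7.6) = (7.6 - 0)/(9 - 0) × (7.6 - 3)/(9 - 3) × (7.6 - 6)/(9 - 6) = 0.345284

P(7.6) = 14×L_0(7.6) + (-3)×L_1(7.6) + (-1)×L_2(7.6) + (-10)×L_3(7.6)
P(7.6) = -2.522963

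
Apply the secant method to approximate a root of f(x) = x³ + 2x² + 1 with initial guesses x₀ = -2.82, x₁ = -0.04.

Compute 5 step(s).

f(x) = x³ + 2x² + 1
x₀ = -2.82, x₁ = -0.04

Secant formula: x_{n+1} = x_n - f(x_n)(x_n - x_{n-1})/(f(x_n) - f(x_{n-1}))

Iteration 1:
  f(-2.820000) = -5.520968
  f(-0.040000) = 1.003136
  x_2 = -0.040000 - 1.003136×(-0.040000 - (-2.820000))/(1.003136 - (-5.520968))
       = -0.467448
Iteration 2:
  f(-0.040000) = 1.003136
  f(-0.467448) = 1.334875
  x_3 = -0.467448 - 1.334875×(-0.467448 - (-0.040000))/(1.334875 - 1.003136)
       = 1.252550
Iteration 3:
  f(-0.467448) = 1.334875
  f(1.252550) = 6.102862
  x_4 = 1.252550 - 6.102862×(1.252550 - (-0.467448))/(6.102862 - 1.334875)
       = -0.948990
Iteration 4:
  f(1.252550) = 6.102862
  f(-0.948990) = 1.946520
  x_5 = -0.948990 - 1.946520×(-0.948990 - 1.252550)/(1.946520 - 6.102862)
       = -1.980026
Iteration 5:
  f(-0.948990) = 1.946520
  f(-1.980026) = 1.078307
  x_6 = -1.980026 - 1.078307×(-1.980026 - (-0.948990))/(1.078307 - 1.946520)
       = -3.260557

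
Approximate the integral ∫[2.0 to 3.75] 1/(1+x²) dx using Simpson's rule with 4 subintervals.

f(x) = 1/(1+x²)
a = 2.0, b = 3.75, n = 4
h = (b - a)/n = 0.437500

Simpson's rule: (h/3)[f(x₀) + 4f(x₁) + 2f(x₂) + ... + f(xₙ)]

x_0 = 2.0000, f(x_0) = 0.200000, coefficient = 1
x_1 = 2.4375, f(x_1) = 0.144063, coefficient = 4
x_2 = 2.8750, f(x_2) = 0.107926, coefficient = 2
x_3 = 3.3125, f(x_3) = 0.083524, coefficient = 4
x_4 = 3.7500, f(x_4) = 0.066390, coefficient = 1

I ≈ (0.437500/3) × 1.392588 = 0.203086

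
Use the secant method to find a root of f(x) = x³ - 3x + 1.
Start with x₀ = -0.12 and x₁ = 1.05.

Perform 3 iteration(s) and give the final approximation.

f(x) = x³ - 3x + 1
x₀ = -0.12, x₁ = 1.05

Secant formula: x_{n+1} = x_n - f(x_n)(x_n - x_{n-1})/(f(x_n) - f(x_{n-1}))

Iteration 1:
  f(-0.120000) = 1.358272
  f(1.050000) = -0.992375
  x_2 = 1.050000 - (-0.992375)×(1.050000 - (-0.120000))/(-0.992375 - 1.358272)
       = 0.556060
Iteration 2:
  f(1.050000) = -0.992375
  f(0.556060) = -0.496245
  x_3 = 0.556060 - (-0.496245)×(0.556060 - 1.050000)/(-0.496245 - (-0.992375))
       = 0.062006
Iteration 3:
  f(0.556060) = -0.496245
  f(0.062006) = 0.814220
  x_4 = 0.062006 - 0.814220×(0.062006 - 0.556060)/(0.814220 - (-0.496245))
       = 0.368972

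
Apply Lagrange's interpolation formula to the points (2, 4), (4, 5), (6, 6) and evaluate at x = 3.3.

Lagrange interpolation formula:
P(x) = Σ yᵢ × Lᵢ(x)
where Lᵢ(x) = Π_{j≠i} (x - xⱼ)/(xᵢ - xⱼ)

L_0(3.3) = (3.3 - 4)/(2 - 4) × (3.3 - 6)/(2 - 6) = 0.236250
L_1(3.3) = (3.3 - 2)/(4 - 2) × (3.3 - 6)/(4 - 6) = 0.877500
L_2(3.3) = (3.3 - 2)/(6 - 2) × (3.3 - 4)/(6 - 4) = -0.113750

P(3.3) = 4×L_0(3.3) + 5×L_1(3.3) + 6×L_2(3.3)
P(3.3) = 4.650000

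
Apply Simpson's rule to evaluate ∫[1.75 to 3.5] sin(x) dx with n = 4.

f(x) = sin(x)
a = 1.75, b = 3.5, n = 4
h = (b - a)/n = 0.437500

Simpson's rule: (h/3)[f(x₀) + 4f(x₁) + 2f(x₂) + ... + f(xₙ)]

x_0 = 1.7500, f(x_0) = 0.983986, coefficient = 1
x_1 = 2.1875, f(x_1) = 0.815789, coefficient = 4
x_2 = 2.6250, f(x_2) = 0.493920, coefficient = 2
x_3 = 3.0625, f(x_3) = 0.079010, coefficient = 4
x_4 = 3.5000, f(x_4) = -0.350783, coefficient = 1

I ≈ (0.437500/3) × 5.200241 = 0.758369
Exact value: 0.758211
Error: 0.000158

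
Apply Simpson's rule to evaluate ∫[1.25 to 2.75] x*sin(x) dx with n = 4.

f(x) = x*sin(x)
a = 1.25, b = 2.75, n = 4
h = (b - a)/n = 0.375000

Simpson's rule: (h/3)[f(x₀) + 4f(x₁) + 2f(x₂) + ... + f(xₙ)]

x_0 = 1.2500, f(x_0) = 1.186231, coefficient = 1
x_1 = 1.6250, f(x_1) = 1.622613, coefficient = 4
x_2 = 2.0000, f(x_2) = 1.818595, coefficient = 2
x_3 = 2.3750, f(x_3) = 1.647502, coefficient = 4
x_4 = 2.7500, f(x_4) = 1.049568, coefficient = 1

I ≈ (0.375000/3) × 18.953450 = 2.369181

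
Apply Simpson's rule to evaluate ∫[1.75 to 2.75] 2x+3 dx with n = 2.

f(x) = 2x+3
a = 1.75, b = 2.75, n = 2
h = (b - a)/n = 0.500000

Simpson's rule: (h/3)[f(x₀) + 4f(x₁) + 2f(x₂) + ... + f(xₙ)]

x_0 = 1.7500, f(x_0) = 6.500000, coefficient = 1
x_1 = 2.2500, f(x_1) = 7.500000, coefficient = 4
x_2 = 2.7500, f(x_2) = 8.500000, coefficient = 1

I ≈ (0.500000/3) × 45.000000 = 7.500000
Exact value: 7.500000
Error: 0.000000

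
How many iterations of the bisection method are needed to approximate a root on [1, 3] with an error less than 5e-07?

We need (b-a)/2^n ≤ 5e-07
(3 - 1)/2^n ≤ 5e-07
2/2^n ≤ 5e-07
2^n ≥ 4000000
n ≥ log₂(4000000) = 21.93
n ≥ 22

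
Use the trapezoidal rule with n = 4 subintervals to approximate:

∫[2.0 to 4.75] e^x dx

f(x) = e^x
a = 2.0, b = 4.75, n = 4
h = (b - a)/n = 0.687500

Trapezoidal rule: (h/2)[f(x₀) + 2f(x₁) + 2f(x₂) + ... + f(xₙ)]

x_0 = 2.0000, f(x_0) = 7.389056, coefficient = 1
x_1 = 2.6875, f(x_1) = 14.694893, coefficient = 2
x_2 = 3.3750, f(x_2) = 29.224284, coefficient = 2
x_3 = 4.0625, f(x_3) = 58.119428, coefficient = 2
x_4 = 4.7500, f(x_4) = 115.584285, coefficient = 1

I ≈ (0.687500/2) × 327.050550 = 112.423627
Exact value: 108.195228
Error: 4.228398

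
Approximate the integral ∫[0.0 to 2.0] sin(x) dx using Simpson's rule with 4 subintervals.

f(x) = sin(x)
a = 0.0, b = 2.0, n = 4
h = (b - a)/n = 0.500000

Simpson's rule: (h/3)[f(x₀) + 4f(x₁) + 2f(x₂) + ... + f(xₙ)]

x_0 = 0.0000, f(x_0) = 0.000000, coefficient = 1
x_1 = 0.5000, f(x_1) = 0.479426, coefficient = 4
x_2 = 1.0000, f(x_2) = 0.841471, coefficient = 2
x_3 = 1.5000, f(x_3) = 0.997495, coefficient = 4
x_4 = 2.0000, f(x_4) = 0.909297, coefficient = 1

I ≈ (0.500000/3) × 8.499921 = 1.416654
Exact value: 1.416147
Error: 0.000507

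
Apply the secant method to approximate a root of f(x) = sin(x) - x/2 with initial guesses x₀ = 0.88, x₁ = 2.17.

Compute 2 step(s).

f(x) = sin(x) - x/2
x₀ = 0.88, x₁ = 2.17

Secant formula: x_{n+1} = x_n - f(x_n)(x_n - x_{n-1})/(f(x_n) - f(x_{n-1}))

Iteration 1:
  f(0.880000) = 0.330739
  f(2.170000) = -0.259215
  x_2 = 2.170000 - (-0.259215)×(2.170000 - 0.880000)/(-0.259215 - 0.330739)
       = 1.603197
Iteration 2:
  f(2.170000) = -0.259215
  f(1.603197) = 0.197876
  x_3 = 1.603197 - 0.197876×(1.603197 - 2.170000)/(0.197876 - (-0.259215))
       = 1.848568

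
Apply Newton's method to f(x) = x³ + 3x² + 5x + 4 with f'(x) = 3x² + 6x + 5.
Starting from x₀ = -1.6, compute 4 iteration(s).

f(x) = x³ + 3x² + 5x + 4
f'(x) = 3x² + 6x + 5
x₀ = -1.6

Newton-Raphson formula: x_{n+1} = x_n - f(x_n)/f'(x_n)

Iteration 1:
  f(-1.600000) = -0.416000
  f'(-1.600000) = 3.080000
  x_1 = -1.600000 - (-0.416000)/3.080000 = -1.464935
Iteration 2:
  f(-1.464935) = -0.030373
  f'(-1.464935) = 2.648494
  x_2 = -1.464935 - (-0.030373)/2.648494 = -1.453467
Iteration 3:
  f(-1.453467) = -0.000182
  f'(-1.453467) = 2.616897
  x_3 = -1.453467 - (-0.000182)/2.616897 = -1.453398
Iteration 4:
  f(-1.453398) = 0.000000
  f'(-1.453398) = 2.616708
  x_4 = -1.453398 - 0.000000/2.616708 = -1.453398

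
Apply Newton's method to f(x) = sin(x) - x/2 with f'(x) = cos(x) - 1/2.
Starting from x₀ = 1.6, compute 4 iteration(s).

f(x) = sin(x) - x/2
f'(x) = cos(x) - 1/2
x₀ = 1.6

Newton-Raphson formula: x_{n+1} = x_n - f(x_n)/f'(x_n)

Iteration 1:
  f(1.600000) = 0.199574
  f'(1.600000) = -0.529200
  x_1 = 1.600000 - 0.199574/(-0.529200) = 1.977124
Iteration 2:
  f(1.977124) = -0.069983
  f'(1.977124) = -0.895238
  x_2 = 1.977124 - (-0.069983)/(-0.895238) = 1.898951
Iteration 3:
  f(1.898951) = -0.002837
  f'(1.898951) = -0.822297
  x_3 = 1.898951 - (-0.002837)/(-0.822297) = 1.895501
Iteration 4:
  f(1.895501) = -0.000006
  f'(1.895501) = -0.819029
  x_4 = 1.895501 - (-0.000006)/(-0.819029) = 1.895494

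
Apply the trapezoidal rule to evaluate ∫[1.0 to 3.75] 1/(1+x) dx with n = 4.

f(x) = 1/(1+x)
a = 1.0, b = 3.75, n = 4
h = (b - a)/n = 0.687500

Trapezoidal rule: (h/2)[f(x₀) + 2f(x₁) + 2f(x₂) + ... + f(xₙ)]

x_0 = 1.0000, f(x_0) = 0.500000, coefficient = 1
x_1 = 1.6875, f(x_1) = 0.372093, coefficient = 2
x_2 = 2.3750, f(x_2) = 0.296296, coefficient = 2
x_3 = 3.0625, f(x_3) = 0.246154, coefficient = 2
x_4 = 3.7500, f(x_4) = 0.210526, coefficient = 1

I ≈ (0.687500/2) × 2.539613 = 0.872992
Exact value: 0.864997
Error: 0.007994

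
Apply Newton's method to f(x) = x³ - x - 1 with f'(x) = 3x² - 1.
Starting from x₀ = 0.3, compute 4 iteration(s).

f(x) = x³ - x - 1
f'(x) = 3x² - 1
x₀ = 0.3

Newton-Raphson formula: x_{n+1} = x_n - f(x_n)/f'(x_n)

Iteration 1:
  f(0.300000) = -1.273000
  f'(0.300000) = -0.730000
  x_1 = 0.300000 - (-1.273000)/(-0.730000) = -1.443836
Iteration 2:
  f(-1.443836) = -2.566073
  f'(-1.443836) = 5.253984
  x_2 = -1.443836 - (-2.566073)/5.253984 = -0.955431
Iteration 3:
  f(-0.955431) = -0.916732
  f'(-0.955431) = 1.738542
  x_3 = -0.955431 - (-0.916732)/1.738542 = -0.428131
Iteration 4:
  f(-0.428131) = -0.650344
  f'(-0.428131) = -0.450110
  x_4 = -0.428131 - (-0.650344)/(-0.450110) = -1.872985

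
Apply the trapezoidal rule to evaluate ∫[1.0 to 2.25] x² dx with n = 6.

f(x) = x²
a = 1.0, b = 2.25, n = 6
h = (b - a)/n = 0.208333

Trapezoidal rule: (h/2)[f(x₀) + 2f(x₁) + 2f(x₂) + ... + f(xₙ)]

x_0 = 1.0000, f(x_0) = 1.000000, coefficient = 1
x_1 = 1.2083, f(x_1) = 1.460069, coefficient = 2
x_2 = 1.4167, f(x_2) = 2.006944, coefficient = 2
x_3 = 1.6250, f(x_3) = 2.640625, coefficient = 2
x_4 = 1.8333, f(x_4) = 3.361111, coefficient = 2
x_5 = 2.0417, f(x_5) = 4.168403, coefficient = 2
x_6 = 2.2500, f(x_6) = 5.062500, coefficient = 1

I ≈ (0.208333/2) × 33.336806 = 3.472584
Exact value: 3.463542
Error: 0.009042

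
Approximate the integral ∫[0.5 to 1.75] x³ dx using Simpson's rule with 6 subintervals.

f(x) = x³
a = 0.5, b = 1.75, n = 6
h = (b - a)/n = 0.208333

Simpson's rule: (h/3)[f(x₀) + 4f(x₁) + 2f(x₂) + ... + f(xₙ)]

x_0 = 0.5000, f(x_0) = 0.125000, coefficient = 1
x_1 = 0.7083, f(x_1) = 0.355396, coefficient = 4
x_2 = 0.9167, f(x_2) = 0.770255, coefficient = 2
x_3 = 1.1250, f(x_3) = 1.423828, coefficient = 4
x_4 = 1.3333, f(x_4) = 2.370370, coefficient = 2
x_5 = 1.5417, f(x_5) = 3.664135, coefficient = 4
x_6 = 1.7500, f(x_6) = 5.359375, coefficient = 1

I ≈ (0.208333/3) × 33.539063 = 2.329102
Exact value: 2.329102
Error: 0.000000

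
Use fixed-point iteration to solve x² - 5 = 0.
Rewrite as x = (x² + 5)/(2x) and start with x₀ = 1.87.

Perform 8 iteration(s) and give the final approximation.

Equation: x² - 5 = 0
Fixed-point form: x = (x² + 5)/(2x)
x₀ = 1.87

x_1 = g(1.870000) = 2.271898
x_2 = g(2.271898) = 2.236351
x_3 = g(2.236351) = 2.236068
x_4 = g(2.236068) = 2.236068
x_5 = g(2.236068) = 2.236068
x_6 = g(2.236068) = 2.236068
x_7 = g(2.236068) = 2.236068
x_8 = g(2.236068) = 2.236068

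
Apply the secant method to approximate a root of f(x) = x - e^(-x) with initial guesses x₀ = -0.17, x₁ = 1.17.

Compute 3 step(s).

f(x) = x - e^(-x)
x₀ = -0.17, x₁ = 1.17

Secant formula: x_{n+1} = x_n - f(x_n)(x_n - x_{n-1})/(f(x_n) - f(x_{n-1}))

Iteration 1:
  f(-0.170000) = -1.355305
  f(1.170000) = 0.859633
  x_2 = 1.170000 - 0.859633×(1.170000 - (-0.170000))/(0.859633 - (-1.355305))
       = 0.649937
Iteration 2:
  f(1.170000) = 0.859633
  f(0.649937) = 0.127858
  x_3 = 0.649937 - 0.127858×(0.649937 - 1.170000)/(0.127858 - 0.859633)
       = 0.559070
Iteration 3:
  f(0.649937) = 0.127858
  f(0.559070) = -0.012671
  x_4 = 0.559070 - (-0.012671)×(0.559070 - 0.649937)/(-0.012671 - 0.127858)
       = 0.567263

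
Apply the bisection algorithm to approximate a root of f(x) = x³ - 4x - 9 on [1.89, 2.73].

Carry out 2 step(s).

f(x) = x³ - 4x - 9
Initial interval: [1.89, 2.73]

Iteration 1:
  c_1 = (1.890000 + 2.730000)/2 = 2.310000
  f(c_1) = f(2.310000) = -5.913609
  f(a) × f(c) ≥ 0, new interval: [2.310000, 2.730000]
Iteration 2:
  c_2 = (2.310000 + 2.730000)/2 = 2.520000
  f(c_2) = f(2.520000) = -3.076992
  f(a) × f(c) ≥ 0, new interval: [2.520000, 2.730000]

After 2 iteration(s), the approximation is c_2 = 2.520000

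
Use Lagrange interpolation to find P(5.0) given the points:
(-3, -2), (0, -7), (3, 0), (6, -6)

Lagrange interpolation formula:
P(x) = Σ yᵢ × Lᵢ(x)
where Lᵢ(x) = Π_{j≠i} (x - xⱼ)/(xᵢ - xⱼ)

L_0(5.0) = (5.0 - 0)/(-3 - 0) × (5.0 - 3)/(-3 - 3) × (5.0 - 6)/(-3 - 6) = 0.061728
L_1(5.0) = (5.0 - (-3))/(0 - (-3)) × (5.0 - 3)/(0 - 3) × (5.0 - 6)/(0 - 6) = -0.296296
L_2(5.0) = (5.0 - (-3))/(3 - (-3)) × (5.0 - 0)/(3 - 0) × (5.0 - 6)/(3 - 6) = 0.740741
L_3(5.0) = (5.0 - (-3))/(6 - (-3)) × (5.0 - 0)/(6 - 0) × (5.0 - 3)/(6 - 3) = 0.493827

P(5.0) = (-2)×L_0(5.0) + (-7)×L_1(5.0) + 0×L_2(5.0) + (-6)×L_3(5.0)
P(5.0) = -1.012346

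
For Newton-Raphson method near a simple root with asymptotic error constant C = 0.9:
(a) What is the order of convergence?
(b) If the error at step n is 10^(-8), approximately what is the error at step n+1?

(a) Newton-Raphson has quadratic (order 2) convergence near simple roots.
    This means |e_{n+1}| ≈ C|e_n|².

(b) With |e_n| = 10^(-8) and C = 0.9:
    |e_{n+1}| ≈ 0.9 × (10^(-8))² = 0.9 × 10^(-16)

(a) 2 (quadratic); (b) |e_{n+1}| ≈ 9.000e-17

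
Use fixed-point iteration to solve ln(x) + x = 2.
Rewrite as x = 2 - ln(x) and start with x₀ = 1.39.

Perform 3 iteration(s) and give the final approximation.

Equation: ln(x) + x = 2
Fixed-point form: x = 2 - ln(x)
x₀ = 1.39

x_1 = g(1.390000) = 1.670696
x_2 = g(1.670696) = 1.486760
x_3 = g(1.486760) = 1.603401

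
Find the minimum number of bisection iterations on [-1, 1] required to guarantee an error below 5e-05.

We need (b-a)/2^n ≤ 5e-05
(1 - (-1))/2^n ≤ 5e-05
2/2^n ≤ 5e-05
2^n ≥ 40000
n ≥ log₂(40000) = 15.29
n ≥ 16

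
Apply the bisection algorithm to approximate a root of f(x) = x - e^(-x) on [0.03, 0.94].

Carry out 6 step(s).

f(x) = x - e^(-x)
Initial interval: [0.03, 0.94]

Iteration 1:
  c_1 = (0.030000 + 0.940000)/2 = 0.485000
  f(c_1) = f(0.485000) = -0.130697
  f(a) × f(c) ≥ 0, new interval: [0.485000, 0.940000]
Iteration 2:
  c_2 = (0.485000 + 0.940000)/2 = 0.712500
  f(c_2) = f(0.712500) = 0.222083
  f(a) × f(c) < 0, new interval: [0.485000, 0.712500]
Iteration 3:
  c_3 = (0.485000 + 0.712500)/2 = 0.598750
  f(c_3) = f(0.598750) = 0.049252
  f(a) × f(c) < 0, new interval: [0.485000, 0.598750]
Iteration 4:
  c_4 = (0.485000 + 0.598750)/2 = 0.541875
  f(c_4) = f(0.541875) = -0.039782
  f(a) × f(c) ≥ 0, new interval: [0.541875, 0.598750]
Iteration 5:
  c_5 = (0.541875 + 0.598750)/2 = 0.570312
  f(c_5) = f(0.570312) = 0.004964
  f(a) × f(c) < 0, new interval: [0.541875, 0.570312]
Iteration 6:
  c_6 = (0.541875 + 0.570312)/2 = 0.556094
  f(c_6) = f(0.556094) = -0.017351
  f(a) × f(c) ≥ 0, new interval: [0.556094, 0.570312]

After 6 iteration(s), the approximation is c_6 = 0.556094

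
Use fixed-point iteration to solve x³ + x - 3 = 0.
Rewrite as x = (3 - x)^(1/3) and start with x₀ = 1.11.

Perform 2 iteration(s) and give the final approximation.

Equation: x³ + x - 3 = 0
Fixed-point form: x = (3 - x)^(1/3)
x₀ = 1.11

x_1 = g(1.110000) = 1.236386
x_2 = g(1.236386) = 1.208188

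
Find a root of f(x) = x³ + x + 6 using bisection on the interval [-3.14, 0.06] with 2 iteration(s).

f(x) = x³ + x + 6
Initial interval: [-3.14, 0.06]

Iteration 1:
  c_1 = (-3.140000 + 0.060000)/2 = -1.540000
  f(c_1) = f(-1.540000) = 0.807736
  f(a) × f(c) < 0, new interval: [-3.140000, -1.540000]
Iteration 2:
  c_2 = (-3.140000 + (-1.540000))/2 = -2.340000
  f(c_2) = f(-2.340000) = -9.152904
  f(a) × f(c) ≥ 0, new interval: [-2.340000, -1.540000]

After 2 iteration(s), the approximation is c_2 = -2.340000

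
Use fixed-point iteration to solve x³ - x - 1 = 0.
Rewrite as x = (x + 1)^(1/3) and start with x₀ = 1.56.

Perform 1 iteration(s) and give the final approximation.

Equation: x³ - x - 1 = 0
Fixed-point form: x = (x + 1)^(1/3)
x₀ = 1.56

x_1 = g(1.560000) = 1.367981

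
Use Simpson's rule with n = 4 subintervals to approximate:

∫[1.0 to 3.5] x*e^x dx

f(x) = x*e^x
a = 1.0, b = 3.5, n = 4
h = (b - a)/n = 0.625000

Simpson's rule: (h/3)[f(x₀) + 4f(x₁) + 2f(x₂) + ... + f(xₙ)]

x_0 = 1.0000, f(x_0) = 2.718282, coefficient = 1
x_1 = 1.6250, f(x_1) = 8.252431, coefficient = 4
x_2 = 2.2500, f(x_2) = 21.347406, coefficient = 2
x_3 = 2.8750, f(x_3) = 50.960594, coefficient = 4
x_4 = 3.5000, f(x_4) = 115.904082, coefficient = 1

I ≈ (0.625000/3) × 398.169276 = 82.951933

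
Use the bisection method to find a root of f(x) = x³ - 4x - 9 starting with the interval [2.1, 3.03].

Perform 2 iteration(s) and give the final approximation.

f(x) = x³ - 4x - 9
Initial interval: [2.1, 3.03]

Iteration 1:
  c_1 = (2.100000 + 3.030000)/2 = 2.565000
  f(c_1) = f(2.565000) = -2.384288
  f(a) × f(c) ≥ 0, new interval: [2.565000, 3.030000]
Iteration 2:
  c_2 = (2.565000 + 3.030000)/2 = 2.797500
  f(c_2) = f(2.797500) = 1.703252
  f(a) × f(c) < 0, new interval: [2.565000, 2.797500]

After 2 iteration(s), the approximation is c_2 = 2.797500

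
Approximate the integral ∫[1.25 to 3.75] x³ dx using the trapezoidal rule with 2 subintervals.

f(x) = x³
a = 1.25, b = 3.75, n = 2
h = (b - a)/n = 1.250000

Trapezoidal rule: (h/2)[f(x₀) + 2f(x₁) + 2f(x₂) + ... + f(xₙ)]

x_0 = 1.2500, f(x_0) = 1.953125, coefficient = 1
x_1 = 2.5000, f(x_1) = 15.625000, coefficient = 2
x_2 = 3.7500, f(x_2) = 52.734375, coefficient = 1

I ≈ (1.250000/2) × 85.937500 = 53.710938
Exact value: 48.828125
Error: 4.882812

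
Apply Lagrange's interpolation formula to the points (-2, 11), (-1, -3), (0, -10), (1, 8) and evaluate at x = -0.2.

Lagrange interpolation formula:
P(x) = Σ yᵢ × Lᵢ(x)
where Lᵢ(x) = Π_{j≠i} (x - xⱼ)/(xᵢ - xⱼ)

L_0(-0.2) = (-0.2 - (-1))/(-2 - (-1)) × (-0.2 - 0)/(-2 - 0) × (-0.2 - 1)/(-2 - 1) = -0.032000
L_1(-0.2) = (-0.2 - (-2))/(-1 - (-2)) × (-0.2 - 0)/(-1 - 0) × (-0.2 - 1)/(-1 - 1) = 0.216000
L_2(-0.2) = (-0.2 - (-2))/(0 - (-2)) × (-0.2 - (-1))/(0 - (-1)) × (-0.2 - 1)/(0 - 1) = 0.864000
L_3(-0.2) = (-0.2 - (-2))/(1 - (-2)) × (-0.2 - (-1))/(1 - (-1)) × (-0.2 - 0)/(1 - 0) = -0.048000

P(-0.2) = 11×L_0(-0.2) + (-3)×L_1(-0.2) + (-10)×L_2(-0.2) + 8×L_3(-0.2)
P(-0.2) = -10.024000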